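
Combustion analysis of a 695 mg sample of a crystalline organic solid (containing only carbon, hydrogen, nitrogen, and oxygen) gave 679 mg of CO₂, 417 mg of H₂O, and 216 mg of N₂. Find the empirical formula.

CH3NO

mol C = 0.679 g CO₂ ÷ 44.009 g/mol = 0.01543 mol
mol H = 2 × 0.417 g H₂O ÷ 18.015 g/mol = 0.04629 mol
mol N = 2 × 0.216 g N₂ ÷ 28.014 g/mol = 0.01542 mol
mass O = 0.695 − (0.1853 + 0.04667 + 0.2160) = 0.2470 g → mol O = 0.2470 ÷ 15.999 = 0.01544 mol
Divide by the smallest (0.01542 mol): C 1.001, H 3.002, N 1.000, O 1.001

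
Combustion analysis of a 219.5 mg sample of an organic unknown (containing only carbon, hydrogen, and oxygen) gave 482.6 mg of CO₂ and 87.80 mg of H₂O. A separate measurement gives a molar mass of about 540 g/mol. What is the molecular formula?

C27H24O12

mol C = 0.4826 g CO₂ ÷ 44.009 g/mol = 0.010966 mol
mol H = 2 × 0.08780 g H₂O ÷ 18.015 g/mol = 0.0097474 mol
mass O = 0.2195 − (0.13171 + 0.0098254) = 0.077963 g → mol O = 0.077963 ÷ 15.999 = 0.0048730 mol
Divide by the smallest (0.0048730 mol): C 2.250, H 2.000, O 1.000
Multiplying each by 4 gives whole numbers: C 9.00, H 8.00, O 4.00
Empirical formula: C9H8O4
Empirical-formula mass = 180.16 g/mol; 540 ÷ 180.16 ≈ 3, so the molecular formula is C27H24O12.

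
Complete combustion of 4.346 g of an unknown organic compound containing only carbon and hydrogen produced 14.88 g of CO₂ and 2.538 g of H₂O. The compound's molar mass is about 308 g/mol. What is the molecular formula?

mol C = 14.88 g CO₂ ÷ 44.009 g/mol = 0.33811 mol
mol H = 2 × 2.538 g H₂O ÷ 18.015 g/mol = 0.28177 mol
Divide by the smallest (0.28177 mol): C 1.200, H 1.000
Multiplying each by 5 gives whole numbers: C 6.00, H 5.00
Empirical formula: C6H5
Empirical-formula mass = 77.11 g/mol; 308 ÷ 77.11 ≈ 4, so the molecular formula is C24H20.

C24H20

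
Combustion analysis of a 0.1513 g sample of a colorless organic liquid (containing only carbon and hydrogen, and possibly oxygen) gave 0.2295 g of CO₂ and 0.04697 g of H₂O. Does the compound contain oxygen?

yes

mol C = 0.2295 g CO₂ ÷ 44.009 g/mol = 0.0052148 mol
mol H = 2 × 0.04697 g H₂O ÷ 18.015 g/mol = 0.0052145 mol
C and H account for only 0.067892 g of the 0.1513 g sample; the remaining 0.083408 g must be oxygen.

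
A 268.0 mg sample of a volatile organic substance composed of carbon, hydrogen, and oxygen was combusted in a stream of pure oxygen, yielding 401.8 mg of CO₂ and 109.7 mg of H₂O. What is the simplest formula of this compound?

mol C = 0.4018 g CO₂ ÷ 44.009 g/mol = 0.0091300 mol
mol H = 2 × 0.1097 g H₂O ÷ 18.015 g/mol = 0.012179 mol
mass O = 0.2680 − (0.10966 + 0.012276) = 0.14606 g → mol O = 0.14606 ÷ 15.999 = 0.0091296 mol
Divide by the smallest (0.0091296 mol): C 1.000, H 1.334, O 1.000
Multiplying each by 3 gives whole numbers: C 3.00, H 4.00, O 3.00

C3H4O3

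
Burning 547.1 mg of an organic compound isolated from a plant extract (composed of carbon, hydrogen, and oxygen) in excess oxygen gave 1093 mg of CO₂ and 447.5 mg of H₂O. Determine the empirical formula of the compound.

C2H4O

mol C = 1.093 g CO₂ ÷ 44.009 g/mol = 0.024836 mol
mol H = 2 × 0.4475 g H₂O ÷ 18.015 g/mol = 0.049681 mol
mass O = 0.5471 − (0.29830 + 0.050078) = 0.19872 g → mol O = 0.19872 ÷ 15.999 = 0.012421 mol
Divide by the smallest (0.012421 mol): C 2.000, H 4.000, O 1.000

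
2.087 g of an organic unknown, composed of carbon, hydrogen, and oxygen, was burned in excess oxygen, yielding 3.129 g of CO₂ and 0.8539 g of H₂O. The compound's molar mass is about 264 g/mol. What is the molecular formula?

mol C = 3.129 g CO₂ ÷ 44.009 g/mol = 0.071099 mol
mol H = 2 × 0.8539 g H₂O ÷ 18.015 g/mol = 0.094799 mol
mass O = 2.087 − (0.85397 + 0.095557) = 1.1375 g → mol O = 1.1375 ÷ 15.999 = 0.071096 mol
Divide by the smallest (0.071096 mol): C 1.000, H 1.333, O 1.000
Multiplying each by 3 gives whole numbers: C 3.00, H 4.00, O 3.00
Empirical formula: C3H4O3
Empirical-formula mass = 88.06 g/mol; 264 ÷ 88.06 ≈ 3, so the molecular formula is C9H12O9.

C9H12O9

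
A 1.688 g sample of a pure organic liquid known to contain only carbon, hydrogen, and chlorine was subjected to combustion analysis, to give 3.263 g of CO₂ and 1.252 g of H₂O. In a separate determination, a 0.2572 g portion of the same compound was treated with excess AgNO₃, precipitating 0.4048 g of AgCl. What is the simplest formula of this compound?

C8H15Cl2

mol C = 3.263 g CO₂ ÷ 44.009 g/mol = 0.074144 mol
mol H = 2 × 1.252 g H₂O ÷ 18.015 g/mol = 0.13900 mol
From the AgCl data: mol Cl per gram of compound = (0.4048 ÷ 143.318) ÷ 0.2572 = 0.010982 mol/g, so in the 1.688 g combustion sample mol Cl = 0.018537 mol
Divide by the smallest (0.018537 mol): C 4.000, H 7.498, Cl 1.000
Multiplying each by 2 gives whole numbers: C 8.00, H 15.00, Cl 2.00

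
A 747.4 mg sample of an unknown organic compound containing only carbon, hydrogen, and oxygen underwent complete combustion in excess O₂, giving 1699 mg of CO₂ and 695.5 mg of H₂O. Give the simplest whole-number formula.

mol C = 1.699 g CO₂ ÷ 44.009 g/mol = 0.038606 mol
mol H = 2 × 0.6955 g H₂O ÷ 18.015 g/mol = 0.077213 mol
mass O = 0.7474 − (0.46369 + 0.077831) = 0.20588 g → mol O = 0.20588 ÷ 15.999 = 0.012868 mol
Divide by the smallest (0.012868 mol): C 3.000, H 6.000, O 1.000

C3H6O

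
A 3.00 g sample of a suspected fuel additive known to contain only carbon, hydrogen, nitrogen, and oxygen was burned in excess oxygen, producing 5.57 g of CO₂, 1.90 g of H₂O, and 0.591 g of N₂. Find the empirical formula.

C3H5NO

mol C = 5.57 g CO₂ ÷ 44.009 g/mol = 0.1266 mol
mol H = 2 × 1.90 g H₂O ÷ 18.015 g/mol = 0.2109 mol
mol N = 2 × 0.591 g N₂ ÷ 28.014 g/mol = 0.04219 mol
mass O = 3.00 − (1.520 + 0.2126 + 0.5910) = 0.6762 g → mol O = 0.6762 ÷ 15.999 = 0.04227 mol
Divide by the smallest (0.04219 mol): C 3.000, H 4.999, N 1.000, O 1.002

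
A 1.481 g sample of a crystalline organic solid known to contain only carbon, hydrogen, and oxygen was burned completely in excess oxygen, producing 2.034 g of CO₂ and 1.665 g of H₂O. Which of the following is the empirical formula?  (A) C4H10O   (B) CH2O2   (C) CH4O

mol C = 2.034 g CO₂ ÷ 44.009 g/mol = 0.046218 mol
mol H = 2 × 1.665 g H₂O ÷ 18.015 g/mol = 0.18485 mol
mass O = 1.481 − (0.55512 + 0.18632) = 0.73955 g → mol O = 0.73955 ÷ 15.999 = 0.046225 mol
Divide by the smallest (0.046218 mol): C 1.000, H 3.999, O 1.000

(C) CH4O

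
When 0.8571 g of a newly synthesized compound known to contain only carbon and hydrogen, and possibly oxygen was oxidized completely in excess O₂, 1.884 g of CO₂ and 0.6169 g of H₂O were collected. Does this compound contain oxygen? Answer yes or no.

yes

mol C = 1.884 g CO₂ ÷ 44.009 g/mol = 0.042809 mol
mol H = 2 × 0.6169 g H₂O ÷ 18.015 g/mol = 0.068487 mol
C and H account for only 0.58322 g of the 0.8571 g sample; the remaining 0.27388 g must be oxygen.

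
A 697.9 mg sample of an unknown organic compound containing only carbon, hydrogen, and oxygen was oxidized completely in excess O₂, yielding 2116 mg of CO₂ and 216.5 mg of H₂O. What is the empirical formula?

mol C = 2.116 g CO₂ ÷ 44.009 g/mol = 0.048081 mol
mol H = 2 × 0.2165 g H₂O ÷ 18.015 g/mol = 0.024036 mol
mass O = 0.6979 − (0.57750 + 0.024228) = 0.096170 g → mol O = 0.096170 ÷ 15.999 = 0.0060110 mol
Divide by the smallest (0.0060110 mol): C 7.999, H 3.999, O 1.000

C8H4O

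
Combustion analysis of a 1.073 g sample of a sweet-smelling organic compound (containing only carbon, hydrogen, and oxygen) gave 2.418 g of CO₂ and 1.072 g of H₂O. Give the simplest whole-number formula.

mol C = 2.418 g CO₂ ÷ 44.009 g/mol = 0.054943 mol
mol H = 2 × 1.072 g H₂O ÷ 18.015 g/mol = 0.11901 mol
mass O = 1.073 − (0.65992 + 0.11996) = 0.29311 g → mol O = 0.29311 ÷ 15.999 = 0.018321 mol
Divide by the smallest (0.018321 mol): C 2.999, H 6.496, O 1.000
Multiplying each by 2 gives whole numbers: C 6.00, H 12.99, O 2.00

C6H13O2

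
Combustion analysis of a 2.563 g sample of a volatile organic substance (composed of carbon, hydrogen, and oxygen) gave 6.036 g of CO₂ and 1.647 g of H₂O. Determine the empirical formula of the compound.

mol C = 6.036 g CO₂ ÷ 44.009 g/mol = 0.13715 mol
mol H = 2 × 1.647 g H₂O ÷ 18.015 g/mol = 0.18285 mol
mass O = 2.563 − (1.6474 + 0.18431) = 0.73134 g → mol O = 0.73134 ÷ 15.999 = 0.045711 mol
Divide by the smallest (0.045711 mol): C 3.000, H 4.000, O 1.000

C3H4O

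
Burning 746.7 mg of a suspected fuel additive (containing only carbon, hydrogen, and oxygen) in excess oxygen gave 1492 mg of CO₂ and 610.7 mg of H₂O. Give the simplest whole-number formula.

mol C = 1.492 g CO₂ ÷ 44.009 g/mol = 0.033902 mol
mol H = 2 × 0.6107 g H₂O ÷ 18.015 g/mol = 0.067799 mol
mass O = 0.7467 − (0.40720 + 0.068341) = 0.27116 g → mol O = 0.27116 ÷ 15.999 = 0.016949 mol
Divide by the smallest (0.016949 mol): C 2.000, H 4.000, O 1.000

C2H4O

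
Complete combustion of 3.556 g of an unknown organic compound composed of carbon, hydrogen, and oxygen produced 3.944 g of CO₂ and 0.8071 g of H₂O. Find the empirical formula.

C3H3O5

mol C = 3.944 g CO₂ ÷ 44.009 g/mol = 0.089618 mol
mol H = 2 × 0.8071 g H₂O ÷ 18.015 g/mol = 0.089603 mol
mass O = 3.556 − (1.0764 + 0.090320) = 2.3893 g → mol O = 2.3893 ÷ 15.999 = 0.14934 mol
Divide by the smallest (0.089603 mol): C 1.000, H 1.000, O 1.667
Multiplying each by 3 gives whole numbers: C 3.00, H 3.00, O 5.00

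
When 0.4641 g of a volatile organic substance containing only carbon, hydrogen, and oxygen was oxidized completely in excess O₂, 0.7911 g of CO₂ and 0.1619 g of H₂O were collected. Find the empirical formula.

mol C = 0.7911 g CO₂ ÷ 44.009 g/mol = 0.017976 mol
mol H = 2 × 0.1619 g H₂O ÷ 18.015 g/mol = 0.017974 mol
mass O = 0.4641 − (0.21591 + 0.018118) = 0.23007 g → mol O = 0.23007 ÷ 15.999 = 0.014381 mol
Divide by the smallest (0.014381 mol): C 1.250, H 1.250, O 1.000
Multiplying each by 4 gives whole numbers: C 5.00, H 5.00, O 4.00

C5H5O4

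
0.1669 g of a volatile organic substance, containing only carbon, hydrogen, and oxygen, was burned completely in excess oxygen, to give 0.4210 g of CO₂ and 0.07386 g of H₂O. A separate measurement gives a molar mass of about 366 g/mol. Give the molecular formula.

C21H18O6

mol C = 0.4210 g CO₂ ÷ 44.009 g/mol = 0.0095662 mol
mol H = 2 × 0.07386 g H₂O ÷ 18.015 g/mol = 0.0081998 mol
mass O = 0.1669 − (0.11490 + 0.0082654) = 0.043735 g → mol O = 0.043735 ÷ 15.999 = 0.0027336 mol
Divide by the smallest (0.0027336 mol): C 3.500, H 3.000, O 1.000
Multiplying each by 2 gives whole numbers: C 7.00, H 6.00, O 2.00
Empirical formula: C7H6O2
Empirical-formula mass = 122.12 g/mol; 366 ÷ 122.12 ≈ 3, so the molecular formula is C21H18O6.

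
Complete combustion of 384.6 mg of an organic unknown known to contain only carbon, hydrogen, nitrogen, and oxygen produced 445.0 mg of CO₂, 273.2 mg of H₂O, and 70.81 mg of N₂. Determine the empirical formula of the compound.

mol C = 0.4450 g CO₂ ÷ 44.009 g/mol = 0.010112 mol
mol H = 2 × 0.2732 g H₂O ÷ 18.015 g/mol = 0.030330 mol
mol N = 2 × 0.07081 g N₂ ÷ 28.014 g/mol = 0.0050553 mol
mass O = 0.3846 − (0.12145 + 0.030573 + 0.070810) = 0.16177 g → mol O = 0.16177 ÷ 15.999 = 0.010111 mol
Divide by the smallest (0.0050553 mol): C 2.000, H 6.000, N 1.000, O 2.000

C2H6NO2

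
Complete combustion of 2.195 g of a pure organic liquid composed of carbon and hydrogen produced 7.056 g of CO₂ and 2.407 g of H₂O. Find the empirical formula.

mol C = 7.056 g CO₂ ÷ 44.009 g/mol = 0.16033 mol
mol H = 2 × 2.407 g H₂O ÷ 18.015 g/mol = 0.26722 mol
Divide by the smallest (0.16033 mol): C 1.000, H 1.667
Multiplying each by 3 gives whole numbers: C 3.00, H 5.00

C3H5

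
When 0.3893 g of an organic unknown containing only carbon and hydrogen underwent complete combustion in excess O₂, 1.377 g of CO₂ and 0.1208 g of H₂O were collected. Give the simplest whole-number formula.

C7H3

mol C = 1.377 g CO₂ ÷ 44.009 g/mol = 0.031289 mol
mol H = 2 × 0.1208 g H₂O ÷ 18.015 g/mol = 0.013411 mol
Divide by the smallest (0.013411 mol): C 2.333, H 1.000
Multiplying each by 3 gives whole numbers: C 7.00, H 3.00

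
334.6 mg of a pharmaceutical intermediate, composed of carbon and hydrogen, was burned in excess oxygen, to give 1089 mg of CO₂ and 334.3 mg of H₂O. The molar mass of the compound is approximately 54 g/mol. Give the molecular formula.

C4H6

mol C = 1.089 g CO₂ ÷ 44.009 g/mol = 0.024745 mol
mol H = 2 × 0.3343 g H₂O ÷ 18.015 g/mol = 0.037114 mol
Divide by the smallest (0.024745 mol): C 1.000, H 1.500
Multiplying each by 2 gives whole numbers: C 2.00, H 3.00
Empirical formula: C2H3
Empirical-formula mass = 27.05 g/mol; 54 ÷ 27.05 ≈ 2, so the molecular formula is C4H6.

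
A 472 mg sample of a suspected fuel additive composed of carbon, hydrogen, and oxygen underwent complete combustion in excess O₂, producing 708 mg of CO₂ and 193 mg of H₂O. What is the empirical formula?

mol C = 0.708 g CO₂ ÷ 44.009 g/mol = 0.01609 mol
mol H = 2 × 0.193 g H₂O ÷ 18.015 g/mol = 0.02143 mol
mass O = 0.472 − (0.1932 + 0.02160) = 0.2572 g → mol O = 0.2572 ÷ 15.999 = 0.01607 mol
Divide by the smallest (0.01607 mol): C 1.001, H 1.333, O 1.000
Multiplying each by 3 gives whole numbers: C 3.00, H 4.00, O 3.00

C3H4O3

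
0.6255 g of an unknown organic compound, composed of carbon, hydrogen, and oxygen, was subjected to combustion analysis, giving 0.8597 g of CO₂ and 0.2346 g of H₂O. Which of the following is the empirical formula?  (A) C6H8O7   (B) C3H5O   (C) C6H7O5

(A) C6H8O7

mol C = 0.8597 g CO₂ ÷ 44.009 g/mol = 0.019535 mol
mol H = 2 × 0.2346 g H₂O ÷ 18.015 g/mol = 0.026045 mol
mass O = 0.6255 − (0.23463 + 0.026253) = 0.36462 g → mol O = 0.36462 ÷ 15.999 = 0.022790 mol
Divide by the smallest (0.019535 mol): C 1.000, H 1.333, O 1.167
Multiplying each by 6 gives whole numbers: C 6.00, H 8.00, O 7.00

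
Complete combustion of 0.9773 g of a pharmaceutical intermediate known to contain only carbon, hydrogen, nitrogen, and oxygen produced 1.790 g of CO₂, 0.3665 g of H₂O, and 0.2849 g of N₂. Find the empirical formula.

mol C = 1.790 g CO₂ ÷ 44.009 g/mol = 0.040673 mol
mol H = 2 × 0.3665 g H₂O ÷ 18.015 g/mol = 0.040688 mol
mol N = 2 × 0.2849 g N₂ ÷ 28.014 g/mol = 0.020340 mol
mass O = 0.9773 − (0.48853 + 0.041014 + 0.28490) = 0.16286 g → mol O = 0.16286 ÷ 15.999 = 0.010179 mol
Divide by the smallest (0.010179 mol): C 3.996, H 3.997, N 1.998, O 1.000

C4H4N2O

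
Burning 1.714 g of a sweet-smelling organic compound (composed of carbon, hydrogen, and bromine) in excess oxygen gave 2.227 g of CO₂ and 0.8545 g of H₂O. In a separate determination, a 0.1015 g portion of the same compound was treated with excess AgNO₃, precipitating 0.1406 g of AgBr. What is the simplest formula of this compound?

mol C = 2.227 g CO₂ ÷ 44.009 g/mol = 0.050603 mol
mol H = 2 × 0.8545 g H₂O ÷ 18.015 g/mol = 0.094865 mol
From the AgBr data: mol Br per gram of compound = (0.1406 ÷ 187.772) ÷ 0.1015 = 0.0073771 mol/g, so in the 1.714 g combustion sample mol Br = 0.012644 mol
Divide by the smallest (0.012644 mol): C 4.002, H 7.503, Br 1.000
Multiplying each by 2 gives whole numbers: C 8.00, H 15.01, Br 2.00

C8H15Br2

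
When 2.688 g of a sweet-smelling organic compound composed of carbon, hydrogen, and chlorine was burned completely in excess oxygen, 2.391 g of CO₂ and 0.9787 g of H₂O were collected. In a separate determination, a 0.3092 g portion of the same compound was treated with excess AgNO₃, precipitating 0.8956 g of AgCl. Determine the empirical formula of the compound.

mol C = 2.391 g CO₂ ÷ 44.009 g/mol = 0.054330 mol
mol H = 2 × 0.9787 g H₂O ÷ 18.015 g/mol = 0.10865 mol
From the AgCl data: mol Cl per gram of compound = (0.8956 ÷ 143.318) ÷ 0.3092 = 0.020210 mol/g, so in the 2.688 g combustion sample mol Cl = 0.054325 mol
Divide by the smallest (0.054325 mol): C 1.000, H 2.000, Cl 1.000

CH2Cl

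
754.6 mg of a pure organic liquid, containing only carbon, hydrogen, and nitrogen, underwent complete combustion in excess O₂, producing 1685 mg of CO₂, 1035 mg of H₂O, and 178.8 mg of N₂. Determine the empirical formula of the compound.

mol C = 1.685 g CO₂ ÷ 44.009 g/mol = 0.038288 mol
mol H = 2 × 1.035 g H₂O ÷ 18.015 g/mol = 0.11490 mol
mol N = 2 × 0.1788 g N₂ ÷ 28.014 g/mol = 0.012765 mol
Divide by the smallest (0.012765 mol): C 2.999, H 9.001, N 1.000

C3H9N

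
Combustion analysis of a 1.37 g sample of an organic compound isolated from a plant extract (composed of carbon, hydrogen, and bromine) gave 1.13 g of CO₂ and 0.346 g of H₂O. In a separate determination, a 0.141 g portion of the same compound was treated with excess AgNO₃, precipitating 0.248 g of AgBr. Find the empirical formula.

C2H3Br

mol C = 1.13 g CO₂ ÷ 44.009 g/mol = 0.02568 mol
mol H = 2 × 0.346 g H₂O ÷ 18.015 g/mol = 0.03841 mol
From the AgBr data: mol Br per gram of compound = (0.248 ÷ 187.772) ÷ 0.141 = 0.009367 mol/g, so in the 1.37 g combustion sample mol Br = 0.01283 mol
Divide by the smallest (0.01283 mol): C 2.001, H 2.993, Br 1.000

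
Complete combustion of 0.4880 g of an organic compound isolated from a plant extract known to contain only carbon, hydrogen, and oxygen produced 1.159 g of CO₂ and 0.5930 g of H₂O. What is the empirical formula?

mol C = 1.159 g CO₂ ÷ 44.009 g/mol = 0.026336 mol
mol H = 2 × 0.5930 g H₂O ÷ 18.015 g/mol = 0.065834 mol
mass O = 0.4880 − (0.31632 + 0.066361) = 0.10532 g → mol O = 0.10532 ÷ 15.999 = 0.0065831 mol
Divide by the smallest (0.0065831 mol): C 4.000, H 10.000, O 1.000

C4H10O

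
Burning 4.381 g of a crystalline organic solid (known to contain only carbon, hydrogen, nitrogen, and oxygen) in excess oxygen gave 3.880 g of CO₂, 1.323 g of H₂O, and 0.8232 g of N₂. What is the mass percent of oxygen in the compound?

mol C = 3.880 g CO₂ ÷ 44.009 g/mol = 0.088164 mol
mol H = 2 × 1.323 g H₂O ÷ 18.015 g/mol = 0.14688 mol
mol N = 2 × 0.8232 g N₂ ÷ 28.014 g/mol = 0.058771 mol
mass O = 4.381 − (1.0589 + 0.14805 + 0.82320) = 2.3508 g → mol O = 2.3508 ÷ 15.999 = 0.14693 mol
mass % O = 2.3508 g ÷ 4.381 g × 100%

53.66%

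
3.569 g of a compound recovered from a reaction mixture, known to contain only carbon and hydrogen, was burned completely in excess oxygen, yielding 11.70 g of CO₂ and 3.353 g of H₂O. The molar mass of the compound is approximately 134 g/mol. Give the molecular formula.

C10H14

mol C = 11.70 g CO₂ ÷ 44.009 g/mol = 0.26585 mol
mol H = 2 × 3.353 g H₂O ÷ 18.015 g/mol = 0.37225 mol
Divide by the smallest (0.26585 mol): C 1.000, H 1.400
Multiplying each by 5 gives whole numbers: C 5.00, H 7.00
Empirical formula: C5H7
Empirical-formula mass = 67.11 g/mol; 134 ÷ 67.11 ≈ 2, so the molecular formula is C10H14.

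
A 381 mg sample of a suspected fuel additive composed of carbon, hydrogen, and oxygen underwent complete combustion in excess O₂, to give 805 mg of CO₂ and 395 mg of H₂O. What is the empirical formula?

C5H12O2

mol C = 0.805 g CO₂ ÷ 44.009 g/mol = 0.01829 mol
mol H = 2 × 0.395 g H₂O ÷ 18.015 g/mol = 0.04385 mol
mass O = 0.381 − (0.2197 + 0.04420) = 0.1171 g → mol O = 0.1171 ÷ 15.999 = 0.007319 mol
Divide by the smallest (0.007319 mol): C 2.499, H 5.992, O 1.000
Multiplying each by 2 gives whole numbers: C 5.00, H 11.98, O 2.00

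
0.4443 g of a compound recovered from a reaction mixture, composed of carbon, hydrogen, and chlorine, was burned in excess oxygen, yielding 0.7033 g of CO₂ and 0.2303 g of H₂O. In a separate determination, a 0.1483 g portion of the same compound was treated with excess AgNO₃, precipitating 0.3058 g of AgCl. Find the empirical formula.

mol C = 0.7033 g CO₂ ÷ 44.009 g/mol = 0.015981 mol
mol H = 2 × 0.2303 g H₂O ÷ 18.015 g/mol = 0.025568 mol
From the AgCl data: mol Cl per gram of compound = (0.3058 ÷ 143.318) ÷ 0.1483 = 0.014388 mol/g, so in the 0.4443 g combustion sample mol Cl = 0.0063925 mol
Divide by the smallest (0.0063925 mol): C 2.500, H 4.000, Cl 1.000
Multiplying each by 2 gives whole numbers: C 5.00, H 8.00, Cl 2.00

C5H8Cl2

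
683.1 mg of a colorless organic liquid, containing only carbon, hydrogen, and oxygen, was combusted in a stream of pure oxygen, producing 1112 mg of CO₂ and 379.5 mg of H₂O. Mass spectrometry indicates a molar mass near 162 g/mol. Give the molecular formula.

C6H10O5

mol C = 1.112 g CO₂ ÷ 44.009 g/mol = 0.025268 mol
mol H = 2 × 0.3795 g H₂O ÷ 18.015 g/mol = 0.042132 mol
mass O = 0.6831 − (0.30349 + 0.042469) = 0.33714 g → mol O = 0.33714 ÷ 15.999 = 0.021073 mol
Divide by the smallest (0.021073 mol): C 1.199, H 1.999, O 1.000
Multiplying each by 5 gives whole numbers: C 6.00, H 10.00, O 5.00
Empirical formula: C6H10O5
Empirical-formula mass = 162.14 g/mol; 162 ÷ 162.14 ≈ 1, so the molecular formula is C6H10O5.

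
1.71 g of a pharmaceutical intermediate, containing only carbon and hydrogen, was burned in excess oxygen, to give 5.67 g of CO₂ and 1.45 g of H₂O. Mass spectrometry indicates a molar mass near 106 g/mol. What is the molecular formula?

mol C = 5.67 g CO₂ ÷ 44.009 g/mol = 0.1288 mol
mol H = 2 × 1.45 g H₂O ÷ 18.015 g/mol = 0.1610 mol
Divide by the smallest (0.1288 mol): C 1.000, H 1.249
Multiplying each by 4 gives whole numbers: C 4.00, H 5.00
Empirical formula: C4H5
Empirical-formula mass = 53.08 g/mol; 106 ÷ 53.08 ≈ 2, so the molecular formula is C8H10.

C8H10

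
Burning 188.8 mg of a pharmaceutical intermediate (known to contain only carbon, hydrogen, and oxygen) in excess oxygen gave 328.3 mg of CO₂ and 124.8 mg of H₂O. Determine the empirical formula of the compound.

C7H13O5

mol C = 0.3283 g CO₂ ÷ 44.009 g/mol = 0.0074598 mol
mol H = 2 × 0.1248 g H₂O ÷ 18.015 g/mol = 0.013855 mol
mass O = 0.1888 − (0.089600 + 0.013966) = 0.085234 g → mol O = 0.085234 ÷ 15.999 = 0.0053275 mol
Divide by the smallest (0.0053275 mol): C 1.400, H 2.601, O 1.000
Multiplying each by 5 gives whole numbers: C 7.00, H 13.00, O 5.00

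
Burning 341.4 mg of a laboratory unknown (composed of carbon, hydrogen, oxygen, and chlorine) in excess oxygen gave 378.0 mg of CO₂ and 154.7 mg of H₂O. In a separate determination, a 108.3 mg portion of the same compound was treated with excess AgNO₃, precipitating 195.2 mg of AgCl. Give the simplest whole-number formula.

C2H4ClO

mol C = 0.3780 g CO₂ ÷ 44.009 g/mol = 0.0085892 mol
mol H = 2 × 0.1547 g H₂O ÷ 18.015 g/mol = 0.017175 mol
From the AgCl data: mol Cl per gram of compound = (0.1952 ÷ 143.318) ÷ 0.1083 = 0.012576 mol/g, so in the 0.3414 g combustion sample mol Cl = 0.0042935 mol
mass O = 0.3414 − (0.10316 + 0.017312 + 0.15221) = 0.068718 g → mol O = 0.068718 ÷ 15.999 = 0.0042952 mol
Divide by the smallest (0.0042935 mol): C 2.000, H 4.000, Cl 1.000, O 1.000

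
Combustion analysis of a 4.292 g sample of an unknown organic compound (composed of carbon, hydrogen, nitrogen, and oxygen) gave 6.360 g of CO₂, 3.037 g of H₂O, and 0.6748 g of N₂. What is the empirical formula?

C3H7NO2

mol C = 6.360 g CO₂ ÷ 44.009 g/mol = 0.14452 mol
mol H = 2 × 3.037 g H₂O ÷ 18.015 g/mol = 0.33716 mol
mol N = 2 × 0.6748 g N₂ ÷ 28.014 g/mol = 0.048176 mol
mass O = 4.292 − (1.7358 + 0.33986 + 0.67480) = 1.5416 g → mol O = 1.5416 ÷ 15.999 = 0.096353 mol
Divide by the smallest (0.048176 mol): C 3.000, H 6.999, N 1.000, O 2.000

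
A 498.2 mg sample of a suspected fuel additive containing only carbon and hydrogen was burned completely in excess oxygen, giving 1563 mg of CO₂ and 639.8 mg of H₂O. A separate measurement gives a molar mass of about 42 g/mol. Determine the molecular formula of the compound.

C3H6

mol C = 1.563 g CO₂ ÷ 44.009 g/mol = 0.035515 mol
mol H = 2 × 0.6398 g H₂O ÷ 18.015 g/mol = 0.071030 mol
Divide by the smallest (0.035515 mol): C 1.000, H 2.000
Empirical formula: CH2
Empirical-formula mass = 14.03 g/mol; 42 ÷ 14.03 ≈ 3, so the molecular formula is C3H6.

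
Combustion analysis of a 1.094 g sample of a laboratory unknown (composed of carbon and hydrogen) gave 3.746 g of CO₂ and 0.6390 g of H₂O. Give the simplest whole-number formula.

C6H5

mol C = 3.746 g CO₂ ÷ 44.009 g/mol = 0.085119 mol
mol H = 2 × 0.6390 g H₂O ÷ 18.015 g/mol = 0.070941 mol
Divide by the smallest (0.070941 mol): C 1.200, H 1.000
Multiplying each by 5 gives whole numbers: C 6.00, H 5.00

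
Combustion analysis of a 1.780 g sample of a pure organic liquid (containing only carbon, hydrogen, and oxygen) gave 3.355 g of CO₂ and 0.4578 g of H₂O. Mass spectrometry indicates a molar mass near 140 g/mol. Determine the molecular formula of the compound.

C6H4O4

mol C = 3.355 g CO₂ ÷ 44.009 g/mol = 0.076234 mol
mol H = 2 × 0.4578 g H₂O ÷ 18.015 g/mol = 0.050824 mol
mass O = 1.780 − (0.91565 + 0.051231) = 0.81312 g → mol O = 0.81312 ÷ 15.999 = 0.050823 mol
Divide by the smallest (0.050823 mol): C 1.500, H 1.000, O 1.000
Multiplying each by 2 gives whole numbers: C 3.00, H 2.00, O 2.00
Empirical formula: C3H2O2
Empirical-formula mass = 70.05 g/mol; 140 ÷ 70.05 ≈ 2, so the molecular formula is C6H4O4.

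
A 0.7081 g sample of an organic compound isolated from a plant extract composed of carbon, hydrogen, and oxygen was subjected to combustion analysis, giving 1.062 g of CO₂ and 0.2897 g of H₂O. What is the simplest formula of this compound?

mol C = 1.062 g CO₂ ÷ 44.009 g/mol = 0.024131 mol
mol H = 2 × 0.2897 g H₂O ÷ 18.015 g/mol = 0.032162 mol
mass O = 0.7081 − (0.28984 + 0.032419) = 0.38584 g → mol O = 0.38584 ÷ 15.999 = 0.024116 mol
Divide by the smallest (0.024116 mol): C 1.001, H 1.334, O 1.000
Multiplying each by 3 gives whole numbers: C 3.00, H 4.00, O 3.00

C3H4O3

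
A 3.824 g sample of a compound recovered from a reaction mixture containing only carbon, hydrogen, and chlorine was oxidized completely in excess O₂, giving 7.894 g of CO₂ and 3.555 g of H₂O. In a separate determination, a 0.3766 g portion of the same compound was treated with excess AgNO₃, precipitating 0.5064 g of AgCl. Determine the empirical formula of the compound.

C5H11Cl

mol C = 7.894 g CO₂ ÷ 44.009 g/mol = 0.17937 mol
mol H = 2 × 3.555 g H₂O ÷ 18.015 g/mol = 0.39467 mol
From the AgCl data: mol Cl per gram of compound = (0.5064 ÷ 143.318) ÷ 0.3766 = 0.0093824 mol/g, so in the 3.824 g combustion sample mol Cl = 0.035878 mol
Divide by the smallest (0.035878 mol): C 4.999, H 11.000, Cl 1.000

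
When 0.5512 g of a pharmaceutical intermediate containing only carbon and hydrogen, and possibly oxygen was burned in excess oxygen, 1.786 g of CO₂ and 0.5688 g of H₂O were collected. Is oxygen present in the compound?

no

mol C = 1.786 g CO₂ ÷ 44.009 g/mol = 0.040583 mol
mol H = 2 × 0.5688 g H₂O ÷ 18.015 g/mol = 0.063147 mol
C and H together account for 0.55109 g — essentially the entire 0.5512 g sample — so the compound contains no oxygen.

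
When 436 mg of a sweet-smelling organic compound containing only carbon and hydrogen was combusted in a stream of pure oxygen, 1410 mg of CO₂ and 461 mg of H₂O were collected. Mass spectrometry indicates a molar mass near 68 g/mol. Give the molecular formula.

mol C = 1.41 g CO₂ ÷ 44.009 g/mol = 0.03204 mol
mol H = 2 × 0.461 g H₂O ÷ 18.015 g/mol = 0.05118 mol
Divide by the smallest (0.03204 mol): C 1.000, H 1.597
Multiplying each by 5 gives whole numbers: C 5.00, H 7.99
Empirical formula: C5H8
Empirical-formula mass = 68.12 g/mol; 68 ÷ 68.12 ≈ 1, so the molecular formula is C5H8.

C5H8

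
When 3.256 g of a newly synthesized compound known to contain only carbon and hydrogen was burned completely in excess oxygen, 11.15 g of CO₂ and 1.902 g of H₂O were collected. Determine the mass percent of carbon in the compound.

mol C = 11.15 g CO₂ ÷ 44.009 g/mol = 0.25336 mol
mol H = 2 × 1.902 g H₂O ÷ 18.015 g/mol = 0.21116 mol
mass % C = 3.0431 g ÷ 3.256 g × 100%

93.46%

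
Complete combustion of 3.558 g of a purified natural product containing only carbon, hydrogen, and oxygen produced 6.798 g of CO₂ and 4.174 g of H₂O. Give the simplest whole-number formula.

C2H6O

mol C = 6.798 g CO₂ ÷ 44.009 g/mol = 0.15447 mol
mol H = 2 × 4.174 g H₂O ÷ 18.015 g/mol = 0.46339 mol
mass O = 3.558 − (1.8553 + 0.46710) = 1.2356 g → mol O = 1.2356 ÷ 15.999 = 0.077229 mol
Divide by the smallest (0.077229 mol): C 2.000, H 6.000, O 1.000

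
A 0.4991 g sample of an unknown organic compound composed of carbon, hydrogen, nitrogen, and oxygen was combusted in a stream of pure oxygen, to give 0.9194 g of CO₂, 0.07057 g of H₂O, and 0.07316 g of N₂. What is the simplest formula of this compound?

mol C = 0.9194 g CO₂ ÷ 44.009 g/mol = 0.020891 mol
mol H = 2 × 0.07057 g H₂O ÷ 18.015 g/mol = 0.0078346 mol
mol N = 2 × 0.07316 g N₂ ÷ 28.014 g/mol = 0.0052231 mol
mass O = 0.4991 − (0.25092 + 0.0078973 + 0.073160) = 0.16712 g → mol O = 0.16712 ÷ 15.999 = 0.010446 mol
Divide by the smallest (0.0052231 mol): C 4.000, H 1.500, N 1.000, O 2.000
Multiplying each by 2 gives whole numbers: C 8.00, H 3.00, N 2.00, O 4.00

C8H3N2O4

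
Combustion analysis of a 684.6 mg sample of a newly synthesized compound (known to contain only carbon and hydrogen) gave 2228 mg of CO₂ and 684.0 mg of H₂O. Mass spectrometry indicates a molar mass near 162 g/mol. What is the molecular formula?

C12H18

mol C = 2.228 g CO₂ ÷ 44.009 g/mol = 0.050626 mol
mol H = 2 × 0.6840 g H₂O ÷ 18.015 g/mol = 0.075937 mol
Divide by the smallest (0.050626 mol): C 1.000, H 1.500
Multiplying each by 2 gives whole numbers: C 2.00, H 3.00
Empirical formula: C2H3
Empirical-formula mass = 27.05 g/mol; 162 ÷ 27.05 ≈ 6, so the molecular formula is C12H18.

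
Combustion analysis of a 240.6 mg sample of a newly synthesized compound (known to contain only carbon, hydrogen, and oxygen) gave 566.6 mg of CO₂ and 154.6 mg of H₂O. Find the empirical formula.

mol C = 0.5666 g CO₂ ÷ 44.009 g/mol = 0.012875 mol
mol H = 2 × 0.1546 g H₂O ÷ 18.015 g/mol = 0.017163 mol
mass O = 0.2406 − (0.15464 + 0.017301) = 0.068662 g → mol O = 0.068662 ÷ 15.999 = 0.0042916 mol
Divide by the smallest (0.0042916 mol): C 3.000, H 3.999, O 1.000

C3H4O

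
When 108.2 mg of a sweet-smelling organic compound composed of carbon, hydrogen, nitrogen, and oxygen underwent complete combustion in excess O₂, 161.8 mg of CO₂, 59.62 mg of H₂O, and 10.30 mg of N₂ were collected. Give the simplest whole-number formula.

C5H9NO4

mol C = 0.1618 g CO₂ ÷ 44.009 g/mol = 0.0036765 mol
mol H = 2 × 0.05962 g H₂O ÷ 18.015 g/mol = 0.0066189 mol
mol N = 2 × 0.01030 g N₂ ÷ 28.014 g/mol = 0.00073535 mol
mass O = 0.1082 − (0.044159 + 0.0066719 + 0.010300) = 0.047069 g → mol O = 0.047069 ÷ 15.999 = 0.0029420 mol
Divide by the smallest (0.00073535 mol): C 5.000, H 9.001, N 1.000, O 4.001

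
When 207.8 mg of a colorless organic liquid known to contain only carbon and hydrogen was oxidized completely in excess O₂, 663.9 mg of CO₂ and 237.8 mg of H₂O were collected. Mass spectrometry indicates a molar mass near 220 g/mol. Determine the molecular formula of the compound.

mol C = 0.6639 g CO₂ ÷ 44.009 g/mol = 0.015086 mol
mol H = 2 × 0.2378 g H₂O ÷ 18.015 g/mol = 0.026400 mol
Divide by the smallest (0.015086 mol): C 1.000, H 1.750
Multiplying each by 4 gives whole numbers: C 4.00, H 7.00
Empirical formula: C4H7
Empirical-formula mass = 55.10 g/mol; 220 ÷ 55.10 ≈ 4, so the molecular formula is C16H28.

C16H28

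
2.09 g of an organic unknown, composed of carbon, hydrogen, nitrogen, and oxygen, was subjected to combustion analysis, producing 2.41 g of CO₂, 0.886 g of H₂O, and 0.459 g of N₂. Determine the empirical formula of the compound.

C5H9N3O5

mol C = 2.41 g CO₂ ÷ 44.009 g/mol = 0.05476 mol
mol H = 2 × 0.886 g H₂O ÷ 18.015 g/mol = 0.09836 mol
mol N = 2 × 0.459 g N₂ ÷ 28.014 g/mol = 0.03277 mol
mass O = 2.09 − (0.6577 + 0.09915 + 0.4590) = 0.8741 g → mol O = 0.8741 ÷ 15.999 = 0.05464 mol
Divide by the smallest (0.03277 mol): C 1.671, H 3.002, N 1.000, O 1.667
Multiplying each by 3 gives whole numbers: C 5.01, H 9.00, N 3.00, O 5.00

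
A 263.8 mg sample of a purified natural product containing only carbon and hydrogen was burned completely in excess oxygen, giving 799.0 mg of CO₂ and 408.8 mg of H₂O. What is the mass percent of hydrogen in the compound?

mol C = 0.7990 g CO₂ ÷ 44.009 g/mol = 0.018155 mol
mol H = 2 × 0.4088 g H₂O ÷ 18.015 g/mol = 0.045384 mol
mass % H = 0.045747 g ÷ 0.2638 g × 100%

17.34%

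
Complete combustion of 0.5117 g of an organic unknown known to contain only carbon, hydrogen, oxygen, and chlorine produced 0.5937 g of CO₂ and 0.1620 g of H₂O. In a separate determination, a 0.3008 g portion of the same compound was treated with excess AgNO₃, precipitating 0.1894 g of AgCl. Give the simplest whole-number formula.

C6H8ClO7

mol C = 0.5937 g CO₂ ÷ 44.009 g/mol = 0.013490 mol
mol H = 2 × 0.1620 g H₂O ÷ 18.015 g/mol = 0.017985 mol
From the AgCl data: mol Cl per gram of compound = (0.1894 ÷ 143.318) ÷ 0.3008 = 0.0043934 mol/g, so in the 0.5117 g combustion sample mol Cl = 0.0022481 mol
mass O = 0.5117 − (0.16203 + 0.018129 + 0.079695) = 0.25184 g → mol O = 0.25184 ÷ 15.999 = 0.015741 mol
Divide by the smallest (0.0022481 mol): C 6.001, H 8.000, Cl 1.000, O 7.002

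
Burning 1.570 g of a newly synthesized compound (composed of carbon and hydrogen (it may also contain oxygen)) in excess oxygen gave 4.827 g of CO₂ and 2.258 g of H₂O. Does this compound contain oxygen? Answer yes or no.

no

mol C = 4.827 g CO₂ ÷ 44.009 g/mol = 0.10968 mol
mol H = 2 × 2.258 g H₂O ÷ 18.015 g/mol = 0.25068 mol
C and H together account for 1.5701 g — essentially the entire 1.570 g sample — so the compound contains no oxygen.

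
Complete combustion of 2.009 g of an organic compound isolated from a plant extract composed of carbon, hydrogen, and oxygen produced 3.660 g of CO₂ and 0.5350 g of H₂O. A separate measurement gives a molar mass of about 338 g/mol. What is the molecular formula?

mol C = 3.660 g CO₂ ÷ 44.009 g/mol = 0.083165 mol
mol H = 2 × 0.5350 g H₂O ÷ 18.015 g/mol = 0.059395 mol
mass O = 2.009 − (0.99889 + 0.059870) = 0.95024 g → mol O = 0.95024 ÷ 15.999 = 0.059394 mol
Divide by the smallest (0.059394 mol): C 1.400, H 1.000, O 1.000
Multiplying each by 5 gives whole numbers: C 7.00, H 5.00, O 5.00
Empirical formula: C7H5O5
Empirical-formula mass = 169.11 g/mol; 338 ÷ 169.11 ≈ 2, so the molecular formula is C14H10O10.

C14H10O10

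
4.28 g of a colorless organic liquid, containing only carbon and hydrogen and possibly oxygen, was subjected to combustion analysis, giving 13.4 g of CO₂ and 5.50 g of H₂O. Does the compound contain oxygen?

no

mol C = 13.4 g CO₂ ÷ 44.009 g/mol = 0.3045 mol
mol H = 2 × 5.50 g H₂O ÷ 18.015 g/mol = 0.6106 mol
C and H together account for 4.273 g — essentially the entire 4.28 g sample — so the compound contains no oxygen.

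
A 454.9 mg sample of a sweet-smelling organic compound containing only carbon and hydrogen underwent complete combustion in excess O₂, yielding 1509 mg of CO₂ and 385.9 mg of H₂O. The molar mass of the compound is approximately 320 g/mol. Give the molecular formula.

mol C = 1.509 g CO₂ ÷ 44.009 g/mol = 0.034288 mol
mol H = 2 × 0.3859 g H₂O ÷ 18.015 g/mol = 0.042842 mol
Divide by the smallest (0.034288 mol): C 1.000, H 1.249
Multiplying each by 4 gives whole numbers: C 4.00, H 5.00
Empirical formula: C4H5
Empirical-formula mass = 53.08 g/mol; 320 ÷ 53.08 ≈ 6, so the molecular formula is C24H30.

C24H30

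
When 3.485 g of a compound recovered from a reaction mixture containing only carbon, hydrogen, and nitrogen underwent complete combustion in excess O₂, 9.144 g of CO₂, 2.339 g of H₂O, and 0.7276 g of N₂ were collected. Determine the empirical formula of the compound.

C4H5N

mol C = 9.144 g CO₂ ÷ 44.009 g/mol = 0.20778 mol
mol H = 2 × 2.339 g H₂O ÷ 18.015 g/mol = 0.25967 mol
mol N = 2 × 0.7276 g N₂ ÷ 28.014 g/mol = 0.051945 mol
Divide by the smallest (0.051945 mol): C 4.000, H 4.999, N 1.000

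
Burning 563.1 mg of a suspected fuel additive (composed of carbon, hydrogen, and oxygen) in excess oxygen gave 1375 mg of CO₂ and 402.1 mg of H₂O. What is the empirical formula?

C7H10O2

mol C = 1.375 g CO₂ ÷ 44.009 g/mol = 0.031244 mol
mol H = 2 × 0.4021 g H₂O ÷ 18.015 g/mol = 0.044641 mol
mass O = 0.5631 − (0.37527 + 0.044998) = 0.14284 g → mol O = 0.14284 ÷ 15.999 = 0.0089278 mol
Divide by the smallest (0.0089278 mol): C 3.500, H 5.000, O 1.000
Multiplying each by 2 gives whole numbers: C 7.00, H 10.00, O 2.00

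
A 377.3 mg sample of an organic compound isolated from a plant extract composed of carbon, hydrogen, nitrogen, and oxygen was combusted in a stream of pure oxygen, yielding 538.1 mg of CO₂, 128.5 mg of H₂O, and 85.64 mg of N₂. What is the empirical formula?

mol C = 0.5381 g CO₂ ÷ 44.009 g/mol = 0.012227 mol
mol H = 2 × 0.1285 g H₂O ÷ 18.015 g/mol = 0.014266 mol
mol N = 2 × 0.08564 g N₂ ÷ 28.014 g/mol = 0.0061141 mol
mass O = 0.3773 − (0.14686 + 0.014380 + 0.085640) = 0.13042 g → mol O = 0.13042 ÷ 15.999 = 0.0081518 mol
Divide by the smallest (0.0061141 mol): C 2.000, H 2.333, N 1.000, O 1.333
Multiplying each by 3 gives whole numbers: C 6.00, H 7.00, N 3.00, O 4.00

C6H7N3O4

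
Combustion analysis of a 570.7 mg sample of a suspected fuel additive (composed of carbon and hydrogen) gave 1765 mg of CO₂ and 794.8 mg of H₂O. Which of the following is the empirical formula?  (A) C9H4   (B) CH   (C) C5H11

(C) C5H11

mol C = 1.765 g CO₂ ÷ 44.009 g/mol = 0.040105 mol
mol H = 2 × 0.7948 g H₂O ÷ 18.015 g/mol = 0.088238 mol
Divide by the smallest (0.040105 mol): C 1.000, H 2.200
Multiplying each by 5 gives whole numbers: C 5.00, H 11.00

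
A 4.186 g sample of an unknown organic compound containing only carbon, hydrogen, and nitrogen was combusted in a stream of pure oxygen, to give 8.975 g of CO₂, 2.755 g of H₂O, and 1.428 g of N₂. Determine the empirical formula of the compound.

C2H3N

mol C = 8.975 g CO₂ ÷ 44.009 g/mol = 0.20394 mol
mol H = 2 × 2.755 g H₂O ÷ 18.015 g/mol = 0.30586 mol
mol N = 2 × 1.428 g N₂ ÷ 28.014 g/mol = 0.10195 mol
Divide by the smallest (0.10195 mol): C 2.000, H 3.000, N 1.000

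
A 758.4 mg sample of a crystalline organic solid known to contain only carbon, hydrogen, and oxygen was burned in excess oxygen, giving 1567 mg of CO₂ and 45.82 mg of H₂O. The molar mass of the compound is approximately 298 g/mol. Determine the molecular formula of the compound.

mol C = 1.567 g CO₂ ÷ 44.009 g/mol = 0.035606 mol
mol H = 2 × 0.04582 g H₂O ÷ 18.015 g/mol = 0.0050869 mol
mass O = 0.7584 − (0.42767 + 0.0051276) = 0.32560 g → mol O = 0.32560 ÷ 15.999 = 0.020352 mol
Divide by the smallest (0.0050869 mol): C 7.000, H 1.000, O 4.001
Empirical formula: C7HO4
Empirical-formula mass = 149.08 g/mol; 298 ÷ 149.08 ≈ 2, so the molecular formula is C14H2O8.

C14H2O8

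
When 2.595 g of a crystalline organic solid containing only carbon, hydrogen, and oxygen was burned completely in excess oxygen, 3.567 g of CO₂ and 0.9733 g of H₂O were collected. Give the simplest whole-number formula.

mol C = 3.567 g CO₂ ÷ 44.009 g/mol = 0.081052 mol
mol H = 2 × 0.9733 g H₂O ÷ 18.015 g/mol = 0.10805 mol
mass O = 2.595 − (0.97351 + 0.10892) = 1.5126 g → mol O = 1.5126 ÷ 15.999 = 0.094542 mol
Divide by the smallest (0.081052 mol): C 1.000, H 1.333, O 1.166
Multiplying each by 6 gives whole numbers: C 6.00, H 8.00, O 7.00

C6H8O7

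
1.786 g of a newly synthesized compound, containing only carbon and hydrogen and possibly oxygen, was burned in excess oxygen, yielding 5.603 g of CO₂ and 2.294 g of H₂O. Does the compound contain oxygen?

mol C = 5.603 g CO₂ ÷ 44.009 g/mol = 0.12731 mol
mol H = 2 × 2.294 g H₂O ÷ 18.015 g/mol = 0.25468 mol
C and H together account for 1.7859 g — essentially the entire 1.786 g sample — so the compound contains no oxygen.

no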